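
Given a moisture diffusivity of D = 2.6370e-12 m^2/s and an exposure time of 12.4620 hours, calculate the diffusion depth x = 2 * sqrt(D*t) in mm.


t = 12.4620 hr * 3600 = 44863.2000 s
D * t = 2.6370e-12 * 44863.2000 = 1.1830e-07
x = 2 * sqrt(D*t) = 2 * sqrt(1.1830e-07) = 6.8791e-04 m = 0.6879 mm


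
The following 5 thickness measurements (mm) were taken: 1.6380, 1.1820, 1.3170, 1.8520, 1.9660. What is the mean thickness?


Formula: Average = sum / n
Substituting: Average = 7.9550 / 5
Result: 1.5910 mm


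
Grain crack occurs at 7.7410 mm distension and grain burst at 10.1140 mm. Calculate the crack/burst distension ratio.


Formula: Ratio = crack / burst
Substituting: Ratio = 7.7410 / 10.1140
Result: 0.7654


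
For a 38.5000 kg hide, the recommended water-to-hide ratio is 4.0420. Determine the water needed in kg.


Formula: Water = hide_weight * ratio
Substituting: Water = 38.5000 * 4.0420
Result: 155.6170 kg


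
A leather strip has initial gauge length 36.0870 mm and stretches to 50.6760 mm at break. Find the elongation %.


Formula: Elongation = (Lf - L0) / L0 * 100
Substituting: Elongation = (50.6760 - 36.0870) / 36.0870 * 100
Result: 40.4273 %


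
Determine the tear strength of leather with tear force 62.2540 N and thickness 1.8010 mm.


Formula: Tear strength = force / thickness
Substituting: Tear strength = 62.2540 / 1.8010
Result: 34.5664 N/mm


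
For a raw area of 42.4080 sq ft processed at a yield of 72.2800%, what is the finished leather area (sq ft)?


Formula: finished = raw * yield / 100
Substituting: finished = 42.4080 * 72.2800 / 100
Result: 30.6525 sq ft


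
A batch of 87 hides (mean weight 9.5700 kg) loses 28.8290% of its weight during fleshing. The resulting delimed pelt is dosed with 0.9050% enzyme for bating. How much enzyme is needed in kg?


Total_raw = N * avg_wt = 87 * 9.5700 = 832.5900 kg
Substrate = Total_raw * (1 - loss/100) = 832.5900 * (1 - 28.8290/100) = 592.5626 kg
Enzyme = Substrate * pct / 100 = 592.5626 * 0.9050 / 100 = 5.3627 kg


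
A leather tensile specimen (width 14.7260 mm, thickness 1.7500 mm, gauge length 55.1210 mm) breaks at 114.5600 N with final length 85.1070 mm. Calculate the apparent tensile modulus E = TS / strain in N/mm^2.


TS = F / (w * t) = 114.5600 / (14.7260 * 1.7500) = 4.4454 N/mm^2
strain = (Lf - L0) / L0 = (85.1070 - 55.1210) / 55.1210 = 0.5440
E = TS / strain = 4.4454 / 0.5440 = 8.1716 N/mm^2


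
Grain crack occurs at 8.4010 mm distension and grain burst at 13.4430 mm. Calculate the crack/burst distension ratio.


Formula: Ratio = crack / burst
Substituting: Ratio = 8.4010 / 13.4430
Result: 0.6249


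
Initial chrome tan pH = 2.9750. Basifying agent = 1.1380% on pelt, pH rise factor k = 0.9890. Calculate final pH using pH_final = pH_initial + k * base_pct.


Formula: pH_final = pH_initial + k * base_pct
Substituting: pH_final = 2.9750 + 0.9890 * 1.1380
Result: 4.1005


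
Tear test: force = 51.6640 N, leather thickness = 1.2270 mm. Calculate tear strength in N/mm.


Formula: Tear strength = force / thickness
Substituting: Tear strength = 51.6640 / 1.2270
Result: 42.1059 N/mm


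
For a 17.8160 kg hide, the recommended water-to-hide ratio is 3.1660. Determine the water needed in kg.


Formula: Water = hide_weight * ratio
Substituting: Water = 17.8160 * 3.1660
Result: 56.4055 kg


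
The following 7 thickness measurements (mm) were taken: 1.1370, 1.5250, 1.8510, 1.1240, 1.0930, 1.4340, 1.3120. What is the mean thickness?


Formula: Average = sum / n
Substituting: Average = 9.4760 / 7
Result: 1.3537 mm


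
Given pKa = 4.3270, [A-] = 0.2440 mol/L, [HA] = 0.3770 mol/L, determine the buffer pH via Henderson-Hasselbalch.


ratio = [A-] / [HA] = 0.2440 / 0.3770 = 0.6472
log10(ratio) = -0.1890
pH = pKa + log10(ratio) = 4.3270 - 0.1890 = 4.1380


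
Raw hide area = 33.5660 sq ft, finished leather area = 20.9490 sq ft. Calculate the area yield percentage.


Formula: Yield = finished / raw * 100
Substituting: Yield = 20.9490 / 33.5660 * 100
Result: 62.4114 %


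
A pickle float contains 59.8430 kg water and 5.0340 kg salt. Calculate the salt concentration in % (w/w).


Formula: Conc = salt / (water + salt) * 100
Substituting: Conc = 5.0340 / (59.8430 + 5.0340) * 100
Result: 7.7593 %


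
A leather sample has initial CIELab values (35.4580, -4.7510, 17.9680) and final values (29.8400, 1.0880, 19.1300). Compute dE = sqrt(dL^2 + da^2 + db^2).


dL = -5.6180, da = 5.8390, db = 1.1620
dE = sqrt((-5.6180)^2 + 5.8390^2 + 1.1620^2) = 8.1857


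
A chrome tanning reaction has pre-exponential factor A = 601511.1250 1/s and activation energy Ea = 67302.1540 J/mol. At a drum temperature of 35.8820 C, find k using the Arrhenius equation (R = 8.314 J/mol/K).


T_K = T_C + 273.15 = 35.8820 + 273.15 = 309.0320 K
exponent = -Ea / (R * T_K) = -67302.1540 / (8.314 * 309.0320) = -26.1948
k = A * exp(exponent) = 601511.1250 * exp(-26.1948) = 2.5292e-06 1/s


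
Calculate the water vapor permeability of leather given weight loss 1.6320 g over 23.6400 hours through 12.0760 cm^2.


Formula: WVP = loss / (area * time)
Substituting: WVP = 1.6320 / (12.0760 * 23.6400)
Result: 0.00571675 g/(cm^2*hr)


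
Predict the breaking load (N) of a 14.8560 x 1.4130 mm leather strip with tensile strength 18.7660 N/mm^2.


Formula: F = TS * w * t
Substituting: F = 18.7660 * 14.8560 * 1.4130
Result: 393.9270 N


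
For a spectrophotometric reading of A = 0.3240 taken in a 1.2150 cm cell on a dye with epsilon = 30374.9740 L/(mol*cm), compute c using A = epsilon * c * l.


Formula: c = A / (epsilon * l)
Substituting: c = 0.3240 / (30374.9740 * 1.2150)
Result: 8.7792e-06 mol/L


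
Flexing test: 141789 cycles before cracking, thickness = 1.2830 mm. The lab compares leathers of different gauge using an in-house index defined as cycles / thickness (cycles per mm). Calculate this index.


Formula: Index = cycles / thickness
Substituting: Index = 141789 / 1.2830
Result: 110513.6399 cycles/mm


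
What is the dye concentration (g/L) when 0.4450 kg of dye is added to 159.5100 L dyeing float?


Formula: Conc = dye_mass(kg) / volume(L) * 1000
Substituting: Conc = 0.4450 / 159.5100 * 1000
Result: 2.7898 g/L


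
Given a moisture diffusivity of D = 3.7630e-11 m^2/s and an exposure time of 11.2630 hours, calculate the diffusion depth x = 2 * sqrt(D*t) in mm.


t = 11.2630 hr * 3600 = 40546.8000 s
D * t = 3.7630e-11 * 40546.8000 = 1.5258e-06
x = 2 * sqrt(D*t) = 2 * sqrt(1.5258e-06) = 0.00247045 m = 2.4704 mm


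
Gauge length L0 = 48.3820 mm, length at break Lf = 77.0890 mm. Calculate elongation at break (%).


Formula: Elongation = (Lf - L0) / L0 * 100
Substituting: Elongation = (77.0890 - 48.3820) / 48.3820 * 100
Result: 59.3340 %


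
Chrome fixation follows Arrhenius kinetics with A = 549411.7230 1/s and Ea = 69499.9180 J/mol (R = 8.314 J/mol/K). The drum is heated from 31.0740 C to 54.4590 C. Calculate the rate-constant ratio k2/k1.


T1 = 31.0740 + 273.15 = 304.2240 K; T2 = 54.4590 + 273.15 = 327.6090 K
k1 = A * exp(-Ea/(R*T1)) = 549411.7230 * exp(-69499.9180/(8.314*304.2240)) = 6.4043e-07 1/s
k2 = A * exp(-Ea/(R*T2)) = 549411.7230 * exp(-69499.9180/(8.314*327.6090)) = 4.5529e-06 1/s
k2/k1 = 4.5529e-06 / 6.4043e-07 = 7.1092


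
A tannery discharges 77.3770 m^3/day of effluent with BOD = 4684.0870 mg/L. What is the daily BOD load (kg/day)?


Formula: BOD_load = volume * conc / 1000
Substituting: BOD_load = 77.3770 * 4684.0870 / 1000
Result: 362.4406 kg/day


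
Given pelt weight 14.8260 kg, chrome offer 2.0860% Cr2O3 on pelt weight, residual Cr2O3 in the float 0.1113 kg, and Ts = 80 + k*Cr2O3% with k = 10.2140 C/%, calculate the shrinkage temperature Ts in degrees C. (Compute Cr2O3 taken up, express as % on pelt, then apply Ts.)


Offered = pelt * offer_pct / 100 = 14.8260 * 2.0860 / 100 = 0.3093 kg
Uptake = offered - residual = 0.3093 - 0.1113 = 0.1980 kg
Cr2O3% on pelt = uptake / pelt * 100 = 0.1980 / 14.8260 * 100 = 1.3353 %
Ts = 80 + k * Cr2O3% = 80 + 10.2140 * 1.3353 = 93.6387 C


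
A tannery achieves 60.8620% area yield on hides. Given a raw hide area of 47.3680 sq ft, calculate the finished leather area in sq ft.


Formula: finished = raw * yield / 100
Substituting: finished = 47.3680 * 60.8620 / 100
Result: 28.8291 sq ft


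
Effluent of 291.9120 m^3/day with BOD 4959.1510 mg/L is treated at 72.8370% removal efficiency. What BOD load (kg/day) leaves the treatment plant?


Load_in = volume * conc / 1000 = 291.9120 * 4959.1510 / 1000 = 1447.6357 kg/day
Removed = Load_in * eff / 100 = 1447.6357 * 72.8370 / 100 = 1054.4144 kg/day
Load_out = Load_in - Removed = 1447.6357 - 1054.4144 = 393.2213 kg/day


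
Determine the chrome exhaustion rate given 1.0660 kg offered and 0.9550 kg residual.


Formula: Uptake = (offered - residual) / offered * 100
Substituting: Uptake = (1.0660 - 0.9550) / 1.0660 * 100
Result: 10.4128 %


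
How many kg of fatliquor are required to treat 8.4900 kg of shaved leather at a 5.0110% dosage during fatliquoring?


Formula: Fat = substrate * pct / 100
Substituting: Fat = 8.4900 * 5.0110 / 100
Result: 0.4254 kg


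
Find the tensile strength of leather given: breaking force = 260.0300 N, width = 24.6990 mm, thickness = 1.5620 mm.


Formula: TS = force / (width * thickness)
Substituting: TS = 260.0300 / (24.6990 * 1.5620)
Result: 6.7400 N/mm^2


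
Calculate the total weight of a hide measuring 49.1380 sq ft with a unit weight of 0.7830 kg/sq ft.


Formula: Weight = area * weight_per_sqft
Substituting: Weight = 49.1380 * 0.7830
Result: 38.4751 kg


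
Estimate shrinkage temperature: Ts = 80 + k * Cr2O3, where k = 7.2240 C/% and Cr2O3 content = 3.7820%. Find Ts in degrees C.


Formula: Ts = 80 + k * Cr2O3
Substituting: Ts = 80 + 7.2240 * 3.7820
Result: 107.3212 C


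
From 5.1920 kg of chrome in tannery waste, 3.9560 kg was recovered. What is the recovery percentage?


Formula: Recovery = recovered / input * 100
Substituting: Recovery = 3.9560 / 5.1920 * 100
Result: 76.1941 %


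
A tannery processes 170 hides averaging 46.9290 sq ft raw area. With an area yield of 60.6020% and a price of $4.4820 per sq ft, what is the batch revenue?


Raw_total = N * avg_area = 170 * 46.9290 = 7977.9300 sq ft
Finished = Raw_total * yield / 100 = 7977.9300 * 60.6020 / 100 = 4834.7851 sq ft
Value = Finished * price = 4834.7851 * 4.4820 = 21669.5070 $


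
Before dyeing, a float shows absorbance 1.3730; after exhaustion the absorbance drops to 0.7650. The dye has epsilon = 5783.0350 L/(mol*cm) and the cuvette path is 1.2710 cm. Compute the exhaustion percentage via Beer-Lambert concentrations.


c_initial = A_i / (epsilon * l) = 1.3730 / (5783.0350 * 1.2710) = 1.8680e-04 mol/L
c_final = A_f / (epsilon * l) = 0.7650 / (5783.0350 * 1.2710) = 1.0408e-04 mol/L
Exhaustion = (c_initial - c_final) / c_initial * 100 = (1.8680e-04 - 1.0408e-04) / 1.8680e-04 * 100 = 44.2826 %


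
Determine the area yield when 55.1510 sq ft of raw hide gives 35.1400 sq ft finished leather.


Formula: Yield = finished / raw * 100
Substituting: Yield = 35.1400 / 55.1510 * 100
Result: 63.7160 %


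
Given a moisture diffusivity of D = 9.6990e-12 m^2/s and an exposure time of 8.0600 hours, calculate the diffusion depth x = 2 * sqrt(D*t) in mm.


t = 8.0600 hr * 3600 = 29016.0000 s
D * t = 9.6990e-12 * 29016.0000 = 2.8143e-07
x = 2 * sqrt(D*t) = 2 * sqrt(2.8143e-07) = 0.00106099 m = 1.0610 mm


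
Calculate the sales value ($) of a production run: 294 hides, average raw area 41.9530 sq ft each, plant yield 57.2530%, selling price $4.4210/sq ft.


Raw_total = N * avg_area = 294 * 41.9530 = 12334.1820 sq ft
Finished = Raw_total * yield / 100 = 12334.1820 * 57.2530 / 100 = 7061.6892 sq ft
Value = Finished * price = 7061.6892 * 4.4210 = 31219.7280 $


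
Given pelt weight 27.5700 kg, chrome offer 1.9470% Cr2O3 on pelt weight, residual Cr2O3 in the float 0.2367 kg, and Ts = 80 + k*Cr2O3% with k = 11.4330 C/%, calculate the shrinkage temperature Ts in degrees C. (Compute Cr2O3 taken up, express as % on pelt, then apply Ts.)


Offered = pelt * offer_pct / 100 = 27.5700 * 1.9470 / 100 = 0.5368 kg
Uptake = offered - residual = 0.5368 - 0.2367 = 0.3001 kg
Cr2O3% on pelt = uptake / pelt * 100 = 0.3001 / 27.5700 * 100 = 1.0885 %
Ts = 80 + k * Cr2O3% = 80 + 11.4330 * 1.0885 = 92.4443 C


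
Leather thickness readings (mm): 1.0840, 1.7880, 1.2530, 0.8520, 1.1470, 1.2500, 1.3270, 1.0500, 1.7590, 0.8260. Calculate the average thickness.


Formula: Average = sum / n
Substituting: Average = 12.3360 / 10
Result: 1.2336 mm


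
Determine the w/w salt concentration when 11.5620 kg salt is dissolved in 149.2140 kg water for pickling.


Formula: Conc = salt / (water + salt) * 100
Substituting: Conc = 11.5620 / (149.2140 + 11.5620) * 100
Result: 7.1914 %


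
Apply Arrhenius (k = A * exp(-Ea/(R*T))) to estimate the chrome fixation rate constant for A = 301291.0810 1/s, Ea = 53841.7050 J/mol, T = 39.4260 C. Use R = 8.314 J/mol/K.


T_K = T_C + 273.15 = 39.4260 + 273.15 = 312.5760 K
exponent = -Ea / (R * T_K) = -53841.7050 / (8.314 * 312.5760) = -20.7183
k = A * exp(exponent) = 301291.0810 * exp(-20.7183) = 3.0280e-04 1/s


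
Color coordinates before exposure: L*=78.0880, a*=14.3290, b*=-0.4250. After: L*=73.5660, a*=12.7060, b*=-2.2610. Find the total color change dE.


dL = -4.5220, da = -1.6230, db = -1.8360
dE = sqrt((-4.5220)^2 + (-1.6230)^2 + (-1.8360)^2) = 5.1433


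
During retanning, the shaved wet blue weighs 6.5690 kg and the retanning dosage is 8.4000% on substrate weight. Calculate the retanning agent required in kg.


Formula: Retan = substrate * pct / 100
Substituting: Retan = 6.5690 * 8.4000 / 100
Result: 0.5518 kg


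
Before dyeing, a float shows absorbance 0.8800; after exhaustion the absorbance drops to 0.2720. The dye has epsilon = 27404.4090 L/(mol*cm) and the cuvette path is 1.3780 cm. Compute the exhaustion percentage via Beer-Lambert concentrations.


c_initial = A_i / (epsilon * l) = 0.8800 / (27404.4090 * 1.3780) = 2.3303e-05 mol/L
c_final = A_f / (epsilon * l) = 0.2720 / (27404.4090 * 1.3780) = 7.2028e-06 mol/L
Exhaustion = (c_initial - c_final) / c_initial * 100 = (2.3303e-05 - 7.2028e-06) / 2.3303e-05 * 100 = 69.0909 %


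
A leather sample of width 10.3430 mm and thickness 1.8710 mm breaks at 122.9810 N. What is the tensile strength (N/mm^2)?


Formula: TS = force / (width * thickness)
Substituting: TS = 122.9810 / (10.3430 * 1.8710)
Result: 6.3550 N/mm^2


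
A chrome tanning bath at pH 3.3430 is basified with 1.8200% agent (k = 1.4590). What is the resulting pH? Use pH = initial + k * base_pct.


Formula: pH_final = pH_initial + k * base_pct
Substituting: pH_final = 3.3430 + 1.4590 * 1.8200
Result: 5.9984


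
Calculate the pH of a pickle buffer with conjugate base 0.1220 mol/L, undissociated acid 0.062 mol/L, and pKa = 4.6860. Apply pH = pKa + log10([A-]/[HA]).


ratio = [A-] / [HA] = 0.1220 / 0.062 = 1.9677
log10(ratio) = 0.2940
pH = pKa + log10(ratio) = 4.6860 + 0.2940 = 4.9800


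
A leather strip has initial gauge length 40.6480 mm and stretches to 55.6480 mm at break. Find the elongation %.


Formula: Elongation = (Lf - L0) / L0 * 100
Substituting: Elongation = (55.6480 - 40.6480) / 40.6480 * 100
Result: 36.9022 %


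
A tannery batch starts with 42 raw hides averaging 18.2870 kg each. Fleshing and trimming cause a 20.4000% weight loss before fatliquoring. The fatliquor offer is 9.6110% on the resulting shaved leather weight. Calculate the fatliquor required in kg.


Total_raw = N * avg_wt = 42 * 18.2870 = 768.0540 kg
Substrate = Total_raw * (1 - loss/100) = 768.0540 * (1 - 20.4000/100) = 611.3710 kg
Fat = Substrate * pct / 100 = 611.3710 * 9.6110 / 100 = 58.7589 kg


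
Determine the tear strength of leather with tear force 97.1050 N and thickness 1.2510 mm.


Formula: Tear strength = force / thickness
Substituting: Tear strength = 97.1050 / 1.2510
Result: 77.6219 N/mm


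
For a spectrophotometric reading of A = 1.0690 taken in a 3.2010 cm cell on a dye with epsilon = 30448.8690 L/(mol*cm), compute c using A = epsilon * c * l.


Formula: c = A / (epsilon * l)
Substituting: c = 1.0690 / (30448.8690 * 3.2010)
Result: 1.0968e-05 mol/L


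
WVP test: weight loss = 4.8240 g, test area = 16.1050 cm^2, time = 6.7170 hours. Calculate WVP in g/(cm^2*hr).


Formula: WVP = loss / (area * time)
Substituting: WVP = 4.8240 / (16.1050 * 6.7170)
Result: 0.0445935 g/(cm^2*hr)


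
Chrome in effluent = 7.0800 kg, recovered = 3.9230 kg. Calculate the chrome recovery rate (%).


Formula: Recovery = recovered / input * 100
Substituting: Recovery = 3.9230 / 7.0800 * 100
Result: 55.4096 %


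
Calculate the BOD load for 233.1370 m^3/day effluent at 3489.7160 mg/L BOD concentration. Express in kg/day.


Formula: BOD_load = volume * conc / 1000
Substituting: BOD_load = 233.1370 * 3489.7160 / 1000
Result: 813.5819 kg/day


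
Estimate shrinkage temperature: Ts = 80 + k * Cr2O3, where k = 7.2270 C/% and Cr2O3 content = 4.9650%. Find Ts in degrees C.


Formula: Ts = 80 + k * Cr2O3
Substituting: Ts = 80 + 7.2270 * 4.9650
Result: 115.8821 C


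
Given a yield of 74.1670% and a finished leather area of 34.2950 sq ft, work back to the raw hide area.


Formula: raw = finished * 100 / yield
Substituting: raw = 34.2950 * 100 / 74.1670
Result: 46.2402 sq ft


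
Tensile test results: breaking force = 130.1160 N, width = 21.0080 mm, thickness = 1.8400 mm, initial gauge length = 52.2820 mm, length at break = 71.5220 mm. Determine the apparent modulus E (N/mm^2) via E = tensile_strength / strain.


TS = F / (w * t) = 130.1160 / (21.0080 * 1.8400) = 3.3661 N/mm^2
strain = (Lf - L0) / L0 = (71.5220 - 52.2820) / 52.2820 = 0.3680
E = TS / strain = 3.3661 / 0.3680 = 9.1469 N/mm^2


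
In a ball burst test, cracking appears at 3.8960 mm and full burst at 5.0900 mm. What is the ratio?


Formula: Ratio = crack / burst
Substituting: Ratio = 3.8960 / 5.0900
Result: 0.7654


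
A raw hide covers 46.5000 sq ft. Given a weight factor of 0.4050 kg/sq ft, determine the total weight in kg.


Formula: Weight = area * weight_per_sqft
Substituting: Weight = 46.5000 * 0.4050
Result: 18.8325 kg


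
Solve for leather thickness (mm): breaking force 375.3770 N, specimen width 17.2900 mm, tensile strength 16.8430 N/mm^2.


Formula: t = F / (TS * w)
Substituting: t = 375.3770 / (16.8430 * 17.2900)
Result: 1.2890 mm


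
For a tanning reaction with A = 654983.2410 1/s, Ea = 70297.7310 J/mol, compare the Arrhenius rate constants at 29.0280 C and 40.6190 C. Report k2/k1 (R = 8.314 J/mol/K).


T1 = 29.0280 + 273.15 = 302.1780 K; T2 = 40.6190 + 273.15 = 313.7690 K
k1 = A * exp(-Ea/(R*T1)) = 654983.2410 * exp(-70297.7310/(8.314*302.1780)) = 4.6141e-07 1/s
k2 = A * exp(-Ea/(R*T2)) = 654983.2410 * exp(-70297.7310/(8.314*313.7690)) = 1.2972e-06 1/s
k2/k1 = 1.2972e-06 / 4.6141e-07 = 2.8113


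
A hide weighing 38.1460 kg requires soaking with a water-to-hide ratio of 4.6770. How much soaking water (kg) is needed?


Formula: Water = hide_weight * ratio
Substituting: Water = 38.1460 * 4.6770
Result: 178.4088 kg


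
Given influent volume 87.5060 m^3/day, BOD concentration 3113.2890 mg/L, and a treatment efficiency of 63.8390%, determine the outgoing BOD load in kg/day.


Load_in = volume * conc / 1000 = 87.5060 * 3113.2890 / 1000 = 272.4315 kg/day
Removed = Load_in * eff / 100 = 272.4315 * 63.8390 / 100 = 173.9175 kg/day
Load_out = Load_in - Removed = 272.4315 - 173.9175 = 98.5139 kg/day


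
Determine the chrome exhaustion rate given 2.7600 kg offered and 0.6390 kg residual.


Formula: Uptake = (offered - residual) / offered * 100
Substituting: Uptake = (2.7600 - 0.6390) / 2.7600 * 100
Result: 76.8478 %


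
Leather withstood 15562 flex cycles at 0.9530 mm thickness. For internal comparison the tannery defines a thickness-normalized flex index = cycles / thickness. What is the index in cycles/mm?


Formula: Index = cycles / thickness
Substituting: Index = 15562 / 0.9530
Result: 16329.4858 cycles/mm


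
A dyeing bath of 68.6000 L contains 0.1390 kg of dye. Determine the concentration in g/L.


Formula: Conc = dye_mass(kg) / volume(L) * 1000
Substituting: Conc = 0.1390 / 68.6000 * 1000
Result: 2.0262 g/L


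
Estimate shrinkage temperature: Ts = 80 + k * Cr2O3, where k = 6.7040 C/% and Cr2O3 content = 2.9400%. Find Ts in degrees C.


Formula: Ts = 80 + k * Cr2O3
Substituting: Ts = 80 + 6.7040 * 2.9400
Result: 99.7098 C


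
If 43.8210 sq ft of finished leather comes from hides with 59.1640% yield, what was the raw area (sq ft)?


Formula: raw = finished * 100 / yield
Substituting: raw = 43.8210 * 100 / 59.1640
Result: 74.0670 sq ft


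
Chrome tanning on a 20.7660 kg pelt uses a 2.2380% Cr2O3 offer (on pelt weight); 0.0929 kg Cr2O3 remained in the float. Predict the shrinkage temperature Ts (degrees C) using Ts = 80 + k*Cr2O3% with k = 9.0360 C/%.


Offered = pelt * offer_pct / 100 = 20.7660 * 2.2380 / 100 = 0.4647 kg
Uptake = offered - residual = 0.4647 - 0.0929 = 0.3718 kg
Cr2O3% on pelt = uptake / pelt * 100 = 0.3718 / 20.7660 * 100 = 1.7906 %
Ts = 80 + k * Cr2O3% = 80 + 9.0360 * 1.7906 = 96.1802 C


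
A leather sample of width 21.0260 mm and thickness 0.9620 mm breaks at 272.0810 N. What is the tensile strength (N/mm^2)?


Formula: TS = force / (width * thickness)
Substituting: TS = 272.0810 / (21.0260 * 0.9620)
Result: 13.4514 N/mm^2


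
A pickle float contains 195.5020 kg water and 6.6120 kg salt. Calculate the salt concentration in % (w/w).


Formula: Conc = salt / (water + salt) * 100
Substituting: Conc = 6.6120 / (195.5020 + 6.6120) * 100
Result: 3.2714 %


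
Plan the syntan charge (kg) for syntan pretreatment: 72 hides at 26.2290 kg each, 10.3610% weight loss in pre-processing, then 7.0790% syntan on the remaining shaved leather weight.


Total_raw = N * avg_wt = 72 * 26.2290 = 1888.4880 kg
Substrate = Total_raw * (1 - loss/100) = 1888.4880 * (1 - 10.3610/100) = 1692.8218 kg
Syntan = Substrate * pct / 100 = 1692.8218 * 7.0790 / 100 = 119.8349 kg


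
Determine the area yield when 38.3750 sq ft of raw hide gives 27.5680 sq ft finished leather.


Formula: Yield = finished / raw * 100
Substituting: Yield = 27.5680 / 38.3750 * 100
Result: 71.8384 %


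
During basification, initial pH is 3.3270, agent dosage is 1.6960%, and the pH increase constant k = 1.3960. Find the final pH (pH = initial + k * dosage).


Formula: pH_final = pH_initial + k * base_pct
Substituting: pH_final = 3.3270 + 1.3960 * 1.6960
Result: 5.6946


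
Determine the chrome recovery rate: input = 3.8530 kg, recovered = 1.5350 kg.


Formula: Recovery = recovered / input * 100
Substituting: Recovery = 1.5350 / 3.8530 * 100
Result: 39.8391 %


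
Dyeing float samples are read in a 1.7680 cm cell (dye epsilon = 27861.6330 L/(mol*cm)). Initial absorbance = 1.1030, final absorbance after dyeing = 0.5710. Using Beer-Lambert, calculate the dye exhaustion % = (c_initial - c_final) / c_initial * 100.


c_initial = A_i / (epsilon * l) = 1.1030 / (27861.6330 * 1.7680) = 2.2392e-05 mol/L
c_final = A_f / (epsilon * l) = 0.5710 / (27861.6330 * 1.7680) = 1.1592e-05 mol/L
Exhaustion = (c_initial - c_final) / c_initial * 100 = (2.2392e-05 - 1.1592e-05) / 2.2392e-05 * 100 = 48.2321 %


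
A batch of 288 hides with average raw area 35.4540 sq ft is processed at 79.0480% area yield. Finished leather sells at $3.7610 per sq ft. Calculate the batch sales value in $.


Raw_total = N * avg_area = 288 * 35.4540 = 10210.7520 sq ft
Finished = Raw_total * yield / 100 = 10210.7520 * 79.0480 / 100 = 8071.3952 sq ft
Value = Finished * price = 8071.3952 * 3.7610 = 30356.5175 $


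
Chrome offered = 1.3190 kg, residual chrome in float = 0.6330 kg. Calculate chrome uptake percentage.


Formula: Uptake = (offered - residual) / offered * 100
Substituting: Uptake = (1.3190 - 0.6330) / 1.3190 * 100
Result: 52.0091 %


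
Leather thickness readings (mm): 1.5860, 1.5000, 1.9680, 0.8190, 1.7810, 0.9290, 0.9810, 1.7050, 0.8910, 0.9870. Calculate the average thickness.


Formula: Average = sum / n
Substituting: Average = 13.1470 / 10
Result: 1.3147 mm


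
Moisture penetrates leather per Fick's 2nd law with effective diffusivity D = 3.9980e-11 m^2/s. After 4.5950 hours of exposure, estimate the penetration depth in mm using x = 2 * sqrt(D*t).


t = 4.5950 hr * 3600 = 16542.0000 s
D * t = 3.9980e-11 * 16542.0000 = 6.6135e-07
x = 2 * sqrt(D*t) = 2 * sqrt(6.6135e-07) = 0.00162647 m = 1.6265 mm


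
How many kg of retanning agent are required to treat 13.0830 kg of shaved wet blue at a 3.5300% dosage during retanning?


Formula: Retan = substrate * pct / 100
Substituting: Retan = 13.0830 * 3.5300 / 100
Result: 0.4618 kg


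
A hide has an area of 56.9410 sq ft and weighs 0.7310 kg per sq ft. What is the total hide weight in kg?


Formula: Weight = area * weight_per_sqft
Substituting: Weight = 56.9410 * 0.7310
Result: 41.6239 kg


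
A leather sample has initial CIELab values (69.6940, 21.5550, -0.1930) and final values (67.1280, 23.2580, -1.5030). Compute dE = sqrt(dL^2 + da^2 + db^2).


dL = -2.5660, da = 1.7030, db = -1.3100
dE = sqrt((-2.5660)^2 + 1.7030^2 + (-1.3100)^2) = 3.3467


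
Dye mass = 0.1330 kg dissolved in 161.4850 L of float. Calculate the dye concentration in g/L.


Formula: Conc = dye_mass(kg) / volume(L) * 1000
Substituting: Conc = 0.1330 / 161.4850 * 1000
Result: 0.8236 g/L


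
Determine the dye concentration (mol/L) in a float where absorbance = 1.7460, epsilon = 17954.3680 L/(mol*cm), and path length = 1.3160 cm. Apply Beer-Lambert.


Formula: c = A / (epsilon * l)
Substituting: c = 1.7460 / (17954.3680 * 1.3160)
Result: 7.3896e-05 mol/L


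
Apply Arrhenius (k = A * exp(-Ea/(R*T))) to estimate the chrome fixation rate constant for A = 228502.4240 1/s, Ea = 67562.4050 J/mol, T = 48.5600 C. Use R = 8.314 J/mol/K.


T_K = T_C + 273.15 = 48.5600 + 273.15 = 321.7100 K
exponent = -Ea / (R * T_K) = -67562.4050 / (8.314 * 321.7100) = -25.2598
k = A * exp(exponent) = 228502.4240 * exp(-25.2598) = 2.4473e-06 1/s


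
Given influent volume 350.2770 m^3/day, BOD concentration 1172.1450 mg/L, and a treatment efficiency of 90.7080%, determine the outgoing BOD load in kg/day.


Load_in = volume * conc / 1000 = 350.2770 * 1172.1450 / 1000 = 410.5754 kg/day
Removed = Load_in * eff / 100 = 410.5754 * 90.7080 / 100 = 372.4248 kg/day
Load_out = Load_in - Removed = 410.5754 - 372.4248 = 38.1507 kg/day


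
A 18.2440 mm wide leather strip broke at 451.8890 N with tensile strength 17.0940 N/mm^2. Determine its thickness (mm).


Formula: t = F / (TS * w)
Substituting: t = 451.8890 / (17.0940 * 18.2440)
Result: 1.4490 mm


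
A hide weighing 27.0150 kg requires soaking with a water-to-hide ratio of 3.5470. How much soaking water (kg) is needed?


Formula: Water = hide_weight * ratio
Substituting: Water = 27.0150 * 3.5470
Result: 95.8222 kg


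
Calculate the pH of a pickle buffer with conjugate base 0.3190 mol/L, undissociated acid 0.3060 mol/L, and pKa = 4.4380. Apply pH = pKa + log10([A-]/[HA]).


ratio = [A-] / [HA] = 0.3190 / 0.3060 = 1.0425
log10(ratio) = 0.0180693
pH = pKa + log10(ratio) = 4.4380 + 0.0180693 = 4.4561


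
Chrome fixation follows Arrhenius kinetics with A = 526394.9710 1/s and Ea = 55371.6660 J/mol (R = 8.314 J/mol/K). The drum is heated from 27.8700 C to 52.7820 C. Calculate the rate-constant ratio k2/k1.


T1 = 27.8700 + 273.15 = 301.0200 K; T2 = 52.7820 + 273.15 = 325.9320 K
k1 = A * exp(-Ea/(R*T1)) = 526394.9710 * exp(-55371.6660/(8.314*301.0200)) = 1.2959e-04 1/s
k2 = A * exp(-Ea/(R*T2)) = 526394.9710 * exp(-55371.6660/(8.314*325.9320)) = 7.0307e-04 1/s
k2/k1 = 7.0307e-04 / 1.2959e-04 = 5.4253


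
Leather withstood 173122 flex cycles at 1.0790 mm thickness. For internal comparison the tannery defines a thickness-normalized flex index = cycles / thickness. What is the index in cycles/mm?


Formula: Index = cycles / thickness
Substituting: Index = 173122 / 1.0790
Result: 160446.7099 cycles/mm


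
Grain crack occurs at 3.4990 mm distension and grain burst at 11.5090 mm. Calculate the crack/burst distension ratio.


Formula: Ratio = crack / burst
Substituting: Ratio = 3.4990 / 11.5090
Result: 0.3040


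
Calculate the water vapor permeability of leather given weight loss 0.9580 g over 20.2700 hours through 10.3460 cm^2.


Formula: WVP = loss / (area * time)
Substituting: WVP = 0.9580 / (10.3460 * 20.2700)
Result: 0.00456814 g/(cm^2*hr)


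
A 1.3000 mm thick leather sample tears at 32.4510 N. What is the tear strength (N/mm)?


Formula: Tear strength = force / thickness
Substituting: Tear strength = 32.4510 / 1.3000
Result: 24.9623 N/mm


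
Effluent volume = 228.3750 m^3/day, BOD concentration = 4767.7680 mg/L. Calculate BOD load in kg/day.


Formula: BOD_load = volume * conc / 1000
Substituting: BOD_load = 228.3750 * 4767.7680 / 1000
Result: 1088.8390 kg/day


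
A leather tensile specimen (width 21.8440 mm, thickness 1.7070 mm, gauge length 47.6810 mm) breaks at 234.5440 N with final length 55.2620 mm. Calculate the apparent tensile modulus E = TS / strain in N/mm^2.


TS = F / (w * t) = 234.5440 / (21.8440 * 1.7070) = 6.2901 N/mm^2
strain = (Lf - L0) / L0 = (55.2620 - 47.6810) / 47.6810 = 0.1590
E = TS / strain = 6.2901 / 0.1590 = 39.5619 N/mm^2


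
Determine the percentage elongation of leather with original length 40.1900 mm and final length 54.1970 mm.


Formula: Elongation = (Lf - L0) / L0 * 100
Substituting: Elongation = (54.1970 - 40.1900) / 40.1900 * 100
Result: 34.8520 %


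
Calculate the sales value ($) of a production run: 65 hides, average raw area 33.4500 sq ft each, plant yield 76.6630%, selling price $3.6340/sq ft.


Raw_total = N * avg_area = 65 * 33.4500 = 2174.2500 sq ft
Finished = Raw_total * yield / 100 = 2174.2500 * 76.6630 / 100 = 1666.8453 sq ft
Value = Finished * price = 1666.8453 * 3.6340 = 6057.3157 $


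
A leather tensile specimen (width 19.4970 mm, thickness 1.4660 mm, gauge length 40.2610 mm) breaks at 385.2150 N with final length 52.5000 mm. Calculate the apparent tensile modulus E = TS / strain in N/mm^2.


TS = F / (w * t) = 385.2150 / (19.4970 * 1.4660) = 13.4773 N/mm^2
strain = (Lf - L0) / L0 = (52.5000 - 40.2610) / 40.2610 = 0.3040
E = TS / strain = 13.4773 / 0.3040 = 44.3343 N/mm^2


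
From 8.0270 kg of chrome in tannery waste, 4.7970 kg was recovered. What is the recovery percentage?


Formula: Recovery = recovered / input * 100
Substituting: Recovery = 4.7970 / 8.0270 * 100
Result: 59.7608 %


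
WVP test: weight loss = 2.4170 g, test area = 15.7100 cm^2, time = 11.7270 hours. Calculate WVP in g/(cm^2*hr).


Formula: WVP = loss / (area * time)
Substituting: WVP = 2.4170 / (15.7100 * 11.7270)
Result: 0.0131194 g/(cm^2*hr)


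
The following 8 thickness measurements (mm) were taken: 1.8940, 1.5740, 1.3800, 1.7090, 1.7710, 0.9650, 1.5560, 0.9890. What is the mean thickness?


Formula: Average = sum / n
Substituting: Average = 11.8380 / 8
Result: 1.4797 mm


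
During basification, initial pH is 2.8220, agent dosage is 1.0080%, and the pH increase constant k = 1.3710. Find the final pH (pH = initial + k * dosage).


Formula: pH_final = pH_initial + k * base_pct
Substituting: pH_final = 2.8220 + 1.3710 * 1.0080
Result: 4.2040


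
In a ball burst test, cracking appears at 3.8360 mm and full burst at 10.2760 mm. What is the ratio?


Formula: Ratio = crack / burst
Substituting: Ratio = 3.8360 / 10.2760
Result: 0.3733


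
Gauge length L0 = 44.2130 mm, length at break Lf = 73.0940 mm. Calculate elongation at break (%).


Formula: Elongation = (Lf - L0) / L0 * 100
Substituting: Elongation = (73.0940 - 44.2130) / 44.2130 * 100
Result: 65.3224 %


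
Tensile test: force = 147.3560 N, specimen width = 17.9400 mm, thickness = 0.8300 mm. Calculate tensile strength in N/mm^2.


Formula: TS = force / (width * thickness)
Substituting: TS = 147.3560 / (17.9400 * 0.8300)
Result: 9.8962 N/mm^2


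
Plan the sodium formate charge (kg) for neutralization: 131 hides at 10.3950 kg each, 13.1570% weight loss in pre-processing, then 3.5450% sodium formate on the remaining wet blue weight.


Total_raw = N * avg_wt = 131 * 10.3950 = 1361.7450 kg
Substrate = Total_raw * (1 - loss/100) = 1361.7450 * (1 - 13.1570/100) = 1182.5802 kg
Neutralizer = Substrate * pct / 100 = 1182.5802 * 3.5450 / 100 = 41.9225 kg


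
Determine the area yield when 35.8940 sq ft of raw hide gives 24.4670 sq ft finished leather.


Formula: Yield = finished / raw * 100
Substituting: Yield = 24.4670 / 35.8940 * 100
Result: 68.1646 %


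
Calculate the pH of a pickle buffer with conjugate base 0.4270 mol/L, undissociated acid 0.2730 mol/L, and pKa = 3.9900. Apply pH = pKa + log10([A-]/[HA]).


ratio = [A-] / [HA] = 0.4270 / 0.2730 = 1.5641
log10(ratio) = 0.1943
pH = pKa + log10(ratio) = 3.9900 + 0.1943 = 4.1843


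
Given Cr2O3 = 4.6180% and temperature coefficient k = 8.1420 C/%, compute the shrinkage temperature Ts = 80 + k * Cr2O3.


Formula: Ts = 80 + k * Cr2O3
Substituting: Ts = 80 + 8.1420 * 4.6180
Result: 117.5998 C


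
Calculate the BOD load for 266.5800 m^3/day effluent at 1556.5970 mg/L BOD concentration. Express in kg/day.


Formula: BOD_load = volume * conc / 1000
Substituting: BOD_load = 266.5800 * 1556.5970 / 1000
Result: 414.9576 kg/day


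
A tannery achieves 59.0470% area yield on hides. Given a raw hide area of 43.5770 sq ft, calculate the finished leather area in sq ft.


Formula: finished = raw * yield / 100
Substituting: finished = 43.5770 * 59.0470 / 100
Result: 25.7309 sq ft


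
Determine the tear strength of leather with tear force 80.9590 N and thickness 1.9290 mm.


Formula: Tear strength = force / thickness
Substituting: Tear strength = 80.9590 / 1.9290
Result: 41.9694 N/mm


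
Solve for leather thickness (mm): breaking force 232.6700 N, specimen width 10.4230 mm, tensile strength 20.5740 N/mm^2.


Formula: t = F / (TS * w)
Substituting: t = 232.6700 / (20.5740 * 10.4230)
Result: 1.0850 mm


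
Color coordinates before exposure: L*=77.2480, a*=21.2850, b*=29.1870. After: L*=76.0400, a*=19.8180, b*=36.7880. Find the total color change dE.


dL = -1.2080, da = -1.4670, db = 7.6010
dE = sqrt((-1.2080)^2 + (-1.4670)^2 + 7.6010^2) = 7.8350


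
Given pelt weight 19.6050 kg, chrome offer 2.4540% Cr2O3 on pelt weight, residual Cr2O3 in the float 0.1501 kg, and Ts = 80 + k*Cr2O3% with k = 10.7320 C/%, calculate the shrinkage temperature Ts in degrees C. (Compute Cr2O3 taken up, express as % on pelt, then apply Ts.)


Offered = pelt * offer_pct / 100 = 19.6050 * 2.4540 / 100 = 0.4811 kg
Uptake = offered - residual = 0.4811 - 0.1501 = 0.3310 kg
Cr2O3% on pelt = uptake / pelt * 100 = 0.3310 / 19.6050 * 100 = 1.6884 %
Ts = 80 + k * Cr2O3% = 80 + 10.7320 * 1.6884 = 98.1197 C


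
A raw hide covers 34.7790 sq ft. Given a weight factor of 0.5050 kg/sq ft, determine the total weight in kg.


Formula: Weight = area * weight_per_sqft
Substituting: Weight = 34.7790 * 0.5050
Result: 17.5634 kg


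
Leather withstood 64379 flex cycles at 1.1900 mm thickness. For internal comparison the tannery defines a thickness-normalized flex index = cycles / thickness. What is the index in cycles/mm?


Formula: Index = cycles / thickness
Substituting: Index = 64379 / 1.1900
Result: 54100.0000 cycles/mm


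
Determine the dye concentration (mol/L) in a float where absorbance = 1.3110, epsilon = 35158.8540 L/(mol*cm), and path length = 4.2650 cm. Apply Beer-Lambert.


Formula: c = A / (epsilon * l)
Substituting: c = 1.3110 / (35158.8540 * 4.2650)
Result: 8.7428e-06 mol/L


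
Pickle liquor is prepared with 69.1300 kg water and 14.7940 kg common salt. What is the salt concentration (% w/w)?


Formula: Conc = salt / (water + salt) * 100
Substituting: Conc = 14.7940 / (69.1300 + 14.7940) * 100
Result: 17.6279 %


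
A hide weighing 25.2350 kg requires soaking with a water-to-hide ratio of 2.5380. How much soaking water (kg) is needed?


Formula: Water = hide_weight * ratio
Substituting: Water = 25.2350 * 2.5380
Result: 64.0464 kg


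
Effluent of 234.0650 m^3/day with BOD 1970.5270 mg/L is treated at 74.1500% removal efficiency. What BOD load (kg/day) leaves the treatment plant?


Load_in = volume * conc / 1000 = 234.0650 * 1970.5270 / 1000 = 461.2314 kg/day
Removed = Load_in * eff / 100 = 461.2314 * 74.1500 / 100 = 342.0031 kg/day
Load_out = Load_in - Removed = 461.2314 - 342.0031 = 119.2283 kg/day


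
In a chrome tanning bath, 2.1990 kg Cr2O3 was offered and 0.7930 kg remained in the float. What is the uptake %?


Formula: Uptake = (offered - residual) / offered * 100
Substituting: Uptake = (2.1990 - 0.7930) / 2.1990 * 100
Result: 63.9382 %


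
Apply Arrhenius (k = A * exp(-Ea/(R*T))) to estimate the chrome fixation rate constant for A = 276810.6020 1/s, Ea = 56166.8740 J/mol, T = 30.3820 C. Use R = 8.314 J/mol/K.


T_K = T_C + 273.15 = 30.3820 + 273.15 = 303.5320 K
exponent = -Ea / (R * T_K) = -56166.8740 / (8.314 * 303.5320) = -22.2570
k = A * exp(exponent) = 276810.6020 * exp(-22.2570) = 5.9719e-05 1/s


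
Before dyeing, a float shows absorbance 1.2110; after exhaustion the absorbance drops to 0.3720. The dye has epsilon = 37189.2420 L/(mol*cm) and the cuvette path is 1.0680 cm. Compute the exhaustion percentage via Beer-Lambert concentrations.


c_initial = A_i / (epsilon * l) = 1.2110 / (37189.2420 * 1.0680) = 3.0490e-05 mol/L
c_final = A_f / (epsilon * l) = 0.3720 / (37189.2420 * 1.0680) = 9.3660e-06 mol/L
Exhaustion = (c_initial - c_final) / c_initial * 100 = (3.0490e-05 - 9.3660e-06) / 3.0490e-05 * 100 = 69.2816 %


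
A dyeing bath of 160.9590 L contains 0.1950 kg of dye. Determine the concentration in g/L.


Formula: Conc = dye_mass(kg) / volume(L) * 1000
Substituting: Conc = 0.1950 / 160.9590 * 1000
Result: 1.2115 g/L


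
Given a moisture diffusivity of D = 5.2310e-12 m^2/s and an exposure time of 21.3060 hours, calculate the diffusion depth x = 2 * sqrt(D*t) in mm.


t = 21.3060 hr * 3600 = 76701.6000 s
D * t = 5.2310e-12 * 76701.6000 = 4.0123e-07
x = 2 * sqrt(D*t) = 2 * sqrt(4.0123e-07) = 0.00126685 m = 1.2668 mm


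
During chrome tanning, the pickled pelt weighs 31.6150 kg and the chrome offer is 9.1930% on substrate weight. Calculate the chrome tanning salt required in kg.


Formula: Chrome = substrate * pct / 100
Substituting: Chrome = 31.6150 * 9.1930 / 100
Result: 2.9064 kg


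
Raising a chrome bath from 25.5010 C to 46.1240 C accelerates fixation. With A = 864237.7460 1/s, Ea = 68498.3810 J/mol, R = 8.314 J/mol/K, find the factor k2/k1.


T1 = 25.5010 + 273.15 = 298.6510 K; T2 = 46.1240 + 273.15 = 319.2740 K
k1 = A * exp(-Ea/(R*T1)) = 864237.7460 * exp(-68498.3810/(8.314*298.6510)) = 9.0303e-07 1/s
k2 = A * exp(-Ea/(R*T2)) = 864237.7460 * exp(-68498.3810/(8.314*319.2740)) = 5.3653e-06 1/s
k2/k1 = 5.3653e-06 / 9.0303e-07 = 5.9414


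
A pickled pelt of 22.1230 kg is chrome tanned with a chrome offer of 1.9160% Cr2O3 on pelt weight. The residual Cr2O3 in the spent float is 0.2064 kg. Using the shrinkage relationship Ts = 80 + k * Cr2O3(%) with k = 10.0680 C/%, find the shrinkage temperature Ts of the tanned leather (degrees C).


Offered = pelt * offer_pct / 100 = 22.1230 * 1.9160 / 100 = 0.4239 kg
Uptake = offered - residual = 0.4239 - 0.2064 = 0.2175 kg
Cr2O3% on pelt = uptake / pelt * 100 = 0.2175 / 22.1230 * 100 = 0.9830 %
Ts = 80 + k * Cr2O3% = 80 + 10.0680 * 0.9830 = 89.8972 C


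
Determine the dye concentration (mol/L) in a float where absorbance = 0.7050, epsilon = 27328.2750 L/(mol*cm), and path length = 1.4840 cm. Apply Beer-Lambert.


Formula: c = A / (epsilon * l)
Substituting: c = 0.7050 / (27328.2750 * 1.4840)
Result: 1.7384e-05 mol/L
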